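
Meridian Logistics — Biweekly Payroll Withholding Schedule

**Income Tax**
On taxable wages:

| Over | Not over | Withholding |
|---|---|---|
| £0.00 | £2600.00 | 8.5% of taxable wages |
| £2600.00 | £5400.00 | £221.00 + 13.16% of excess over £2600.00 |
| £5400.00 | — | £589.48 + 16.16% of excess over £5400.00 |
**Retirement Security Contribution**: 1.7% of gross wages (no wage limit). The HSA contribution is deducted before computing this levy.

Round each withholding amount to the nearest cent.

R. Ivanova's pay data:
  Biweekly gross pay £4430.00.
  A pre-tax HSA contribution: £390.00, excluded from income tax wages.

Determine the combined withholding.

Income Tax: taxable = £4430.00 − £390.00 = £4040.00
  £221.00 + 13.16% × (£4040.00 − £2600.00) = £221.00 + 13.16% × £1440.00 = £410.50
Retirement Security Contribution: 1.7% × £4040.00 = £68.68
Total: £410.50 + £68.68 = £479.18

£479.18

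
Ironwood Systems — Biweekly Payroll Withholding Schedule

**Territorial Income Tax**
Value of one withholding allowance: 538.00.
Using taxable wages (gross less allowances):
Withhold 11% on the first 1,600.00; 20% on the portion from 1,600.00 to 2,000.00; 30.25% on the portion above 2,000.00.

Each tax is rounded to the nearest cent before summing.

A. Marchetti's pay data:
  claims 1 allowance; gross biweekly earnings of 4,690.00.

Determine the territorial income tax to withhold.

Territorial Income Tax: taxable = 4,690.00 − 1×538.00 = 4,152.00
  256.00 + 30.25% × (4,152.00 − 2,000.00) = 256.00 + 30.25% × 2,152.00 = 906.98

906.98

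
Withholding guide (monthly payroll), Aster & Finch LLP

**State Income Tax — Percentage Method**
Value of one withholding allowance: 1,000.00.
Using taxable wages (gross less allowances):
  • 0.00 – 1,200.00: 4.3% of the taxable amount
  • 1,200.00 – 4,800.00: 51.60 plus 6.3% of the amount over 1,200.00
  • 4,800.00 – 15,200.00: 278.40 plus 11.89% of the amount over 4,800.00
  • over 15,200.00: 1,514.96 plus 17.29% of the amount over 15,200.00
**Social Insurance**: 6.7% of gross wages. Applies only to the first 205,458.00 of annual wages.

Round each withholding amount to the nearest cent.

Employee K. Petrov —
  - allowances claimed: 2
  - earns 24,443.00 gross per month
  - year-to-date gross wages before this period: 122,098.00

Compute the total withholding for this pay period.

4,404.95

State Income Tax: taxable = 24,443.00 − 2×1,000.00 = 22,443.00
  1,514.96 + 17.29% × (22,443.00 − 15,200.00) = 1,514.96 + 17.29% × 7,243.00 = 2,767.27
Social Insurance: 6.7% × 24,443.00 = 1,637.68
Total: 2,767.27 + 1,637.68 = 4,404.95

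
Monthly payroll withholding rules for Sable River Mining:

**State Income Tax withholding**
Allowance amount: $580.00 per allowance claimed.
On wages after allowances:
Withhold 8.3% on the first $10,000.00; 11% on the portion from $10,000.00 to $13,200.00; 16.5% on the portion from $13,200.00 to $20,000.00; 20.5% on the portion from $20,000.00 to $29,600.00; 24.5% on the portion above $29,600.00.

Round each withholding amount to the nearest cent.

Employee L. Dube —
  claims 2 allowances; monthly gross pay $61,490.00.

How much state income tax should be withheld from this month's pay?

State Income Tax: taxable = $61,490.00 − 2×$580.00 = $60,330.00
  $4,272.00 + 24.5% × ($60,330.00 − $29,600.00) = $4,272.00 + 24.5% × $30,730.00 = $11,800.85

$11,800.85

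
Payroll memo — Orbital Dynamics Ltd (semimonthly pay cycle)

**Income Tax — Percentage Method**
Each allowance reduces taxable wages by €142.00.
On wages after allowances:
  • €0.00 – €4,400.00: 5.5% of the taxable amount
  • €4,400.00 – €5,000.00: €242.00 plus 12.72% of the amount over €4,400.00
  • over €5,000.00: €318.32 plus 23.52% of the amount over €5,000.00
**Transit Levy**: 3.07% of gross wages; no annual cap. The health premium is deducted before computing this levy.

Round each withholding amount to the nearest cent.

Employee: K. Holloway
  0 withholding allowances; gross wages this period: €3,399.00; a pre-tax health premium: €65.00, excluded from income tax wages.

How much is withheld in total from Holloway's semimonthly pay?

€285.72

Income Tax: taxable = €3,399.00 − €65.00 = €3,334.00
  5.5% × €3,334.00 = €183.37
Transit Levy: 3.07% × €3,334.00 = €102.35
Total: €183.37 + €102.35 = €285.72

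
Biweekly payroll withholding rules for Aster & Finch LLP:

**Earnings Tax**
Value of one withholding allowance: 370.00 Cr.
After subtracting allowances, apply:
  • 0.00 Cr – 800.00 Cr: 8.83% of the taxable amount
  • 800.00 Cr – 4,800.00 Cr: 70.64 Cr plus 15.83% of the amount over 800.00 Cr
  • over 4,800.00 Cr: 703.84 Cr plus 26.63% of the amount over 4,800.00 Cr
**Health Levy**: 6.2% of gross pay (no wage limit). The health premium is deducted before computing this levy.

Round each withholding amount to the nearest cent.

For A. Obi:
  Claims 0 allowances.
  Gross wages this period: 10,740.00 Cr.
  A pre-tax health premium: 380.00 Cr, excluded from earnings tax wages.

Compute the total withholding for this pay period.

Earnings Tax: taxable = 10,740.00 Cr − 380.00 Cr = 10,360.00 Cr
  703.84 Cr + 26.63% × (10,360.00 Cr − 4,800.00 Cr) = 703.84 Cr + 26.63% × 5,560.00 Cr = 2,184.47 Cr
Health Levy: 6.2% × 10,360.00 Cr = 642.32 Cr
Total: 2,184.47 Cr + 642.32 Cr = 2,826.79 Cr

2,826.79 Cr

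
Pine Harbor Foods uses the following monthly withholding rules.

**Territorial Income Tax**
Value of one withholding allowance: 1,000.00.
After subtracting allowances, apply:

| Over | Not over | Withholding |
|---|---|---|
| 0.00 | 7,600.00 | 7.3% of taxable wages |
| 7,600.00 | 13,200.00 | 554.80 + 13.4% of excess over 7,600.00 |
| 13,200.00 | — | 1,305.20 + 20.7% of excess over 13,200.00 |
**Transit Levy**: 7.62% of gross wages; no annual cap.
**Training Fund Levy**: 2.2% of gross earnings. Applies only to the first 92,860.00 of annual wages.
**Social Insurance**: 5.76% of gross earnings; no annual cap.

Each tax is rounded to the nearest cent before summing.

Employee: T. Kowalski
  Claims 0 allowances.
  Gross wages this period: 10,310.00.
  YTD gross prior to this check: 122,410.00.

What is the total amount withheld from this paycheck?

2,297.42

Territorial Income Tax: taxable = 10,310.00
  554.80 + 13.4% × (10,310.00 − 7,600.00) = 554.80 + 13.4% × 2,710.00 = 917.94
Transit Levy: 7.62% × 10,310.00 = 785.62
Training Fund Levy: YTD 122,410.00 ≥ cap 92,860.00 → 0.00
Social Insurance: 5.76% × 10,310.00 = 593.86
Total: 917.94 + 785.62 + 0.00 + 593.86 = 2,297.42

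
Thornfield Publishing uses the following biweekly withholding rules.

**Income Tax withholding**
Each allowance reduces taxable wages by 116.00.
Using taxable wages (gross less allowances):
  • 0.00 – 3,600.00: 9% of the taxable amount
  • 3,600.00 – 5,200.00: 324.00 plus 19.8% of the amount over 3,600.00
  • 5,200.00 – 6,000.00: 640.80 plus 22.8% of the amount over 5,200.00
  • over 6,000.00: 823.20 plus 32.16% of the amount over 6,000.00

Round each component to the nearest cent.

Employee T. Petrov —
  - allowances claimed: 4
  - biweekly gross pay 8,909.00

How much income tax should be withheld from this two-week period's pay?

1,609.51

Income Tax: taxable = 8,909.00 − 4×116.00 = 8,445.00
  823.20 + 32.16% × (8,445.00 − 6,000.00) = 823.20 + 32.16% × 2,445.00 = 1,609.51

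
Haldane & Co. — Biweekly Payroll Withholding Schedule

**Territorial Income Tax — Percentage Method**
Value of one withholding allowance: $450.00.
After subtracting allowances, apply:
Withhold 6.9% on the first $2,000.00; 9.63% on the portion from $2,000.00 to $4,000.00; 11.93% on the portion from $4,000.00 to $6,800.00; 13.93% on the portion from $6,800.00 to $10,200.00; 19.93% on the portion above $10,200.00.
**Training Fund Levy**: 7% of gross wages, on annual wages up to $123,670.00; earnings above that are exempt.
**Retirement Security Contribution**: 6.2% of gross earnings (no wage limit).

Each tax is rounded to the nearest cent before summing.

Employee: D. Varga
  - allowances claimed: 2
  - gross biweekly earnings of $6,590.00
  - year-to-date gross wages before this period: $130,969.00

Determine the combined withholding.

Territorial Income Tax: taxable = $6,590.00 − 2×$450.00 = $5,690.00
  $330.60 + 11.93% × ($5,690.00 − $4,000.00) = $330.60 + 11.93% × $1,690.00 = $532.22
Training Fund Levy: YTD $130,969.00 ≥ cap $123,670.00 → $0.00
Retirement Security Contribution: 6.2% × $6,590.00 = $408.58
Total: $532.22 + $0.00 + $408.58 = $940.80

$940.80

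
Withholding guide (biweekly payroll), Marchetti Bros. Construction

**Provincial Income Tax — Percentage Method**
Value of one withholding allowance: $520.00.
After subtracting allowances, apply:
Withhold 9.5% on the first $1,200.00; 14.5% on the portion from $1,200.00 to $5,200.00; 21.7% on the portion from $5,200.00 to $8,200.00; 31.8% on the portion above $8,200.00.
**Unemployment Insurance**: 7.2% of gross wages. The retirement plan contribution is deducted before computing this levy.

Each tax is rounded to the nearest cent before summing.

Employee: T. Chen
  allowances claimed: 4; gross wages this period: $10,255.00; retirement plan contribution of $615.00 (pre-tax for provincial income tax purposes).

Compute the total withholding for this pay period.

Provincial Income Tax: taxable = $10,255.00 − $615.00 − 4×$520.00 = $7,560.00
  $694.00 + 21.7% × ($7,560.00 − $5,200.00) = $694.00 + 21.7% × $2,360.00 = $1,206.12
Unemployment Insurance: 7.2% × $9,640.00 = $694.08
Total: $1,206.12 + $694.08 = $1,900.20

$1,900.20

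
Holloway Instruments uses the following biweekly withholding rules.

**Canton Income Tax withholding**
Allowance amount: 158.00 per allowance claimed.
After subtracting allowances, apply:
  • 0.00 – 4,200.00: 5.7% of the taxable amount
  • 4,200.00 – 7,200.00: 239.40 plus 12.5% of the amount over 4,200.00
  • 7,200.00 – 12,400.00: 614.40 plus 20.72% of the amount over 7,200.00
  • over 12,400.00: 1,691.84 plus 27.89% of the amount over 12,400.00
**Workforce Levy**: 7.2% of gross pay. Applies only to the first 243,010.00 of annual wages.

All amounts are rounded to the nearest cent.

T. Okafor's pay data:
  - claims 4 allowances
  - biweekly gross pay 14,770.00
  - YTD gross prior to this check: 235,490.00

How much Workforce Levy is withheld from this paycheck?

Workforce Levy: cap 243,010.00 − YTD 235,490.00 = 7,520.00 subject; 7.2% × 7,520.00 = 541.44

541.44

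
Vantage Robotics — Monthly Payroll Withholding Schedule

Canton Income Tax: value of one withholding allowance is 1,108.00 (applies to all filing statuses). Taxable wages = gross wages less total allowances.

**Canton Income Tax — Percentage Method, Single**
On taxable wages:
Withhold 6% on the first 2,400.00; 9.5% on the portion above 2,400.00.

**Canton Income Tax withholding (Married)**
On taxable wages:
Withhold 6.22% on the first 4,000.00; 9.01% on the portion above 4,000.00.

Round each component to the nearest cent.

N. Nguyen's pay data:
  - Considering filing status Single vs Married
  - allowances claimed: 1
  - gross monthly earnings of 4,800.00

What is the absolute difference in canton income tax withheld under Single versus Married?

Canton Income Tax (Single): taxable = 4,800.00 − 1×1,108.00 = 3,692.00
  144.00 + 9.5% × (3,692.00 − 2,400.00) = 144.00 + 9.5% × 1,292.00 = 266.74
Canton Income Tax (Married): taxable = 4,800.00 − 1×1,108.00 = 3,692.00
  6.22% × 3,692.00 = 229.64
Difference: |266.74 − 229.64| = 37.10 (higher under Single)

37.10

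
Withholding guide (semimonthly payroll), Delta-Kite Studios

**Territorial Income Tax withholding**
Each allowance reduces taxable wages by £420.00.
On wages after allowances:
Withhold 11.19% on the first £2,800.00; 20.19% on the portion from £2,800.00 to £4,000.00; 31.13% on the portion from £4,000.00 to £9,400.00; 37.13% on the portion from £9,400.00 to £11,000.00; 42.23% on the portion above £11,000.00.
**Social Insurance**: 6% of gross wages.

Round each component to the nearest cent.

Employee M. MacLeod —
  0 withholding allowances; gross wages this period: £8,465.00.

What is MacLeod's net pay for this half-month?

Territorial Income Tax: taxable = £8,465.00
  £555.60 + 31.13% × (£8,465.00 − £4,000.00) = £555.60 + 31.13% × £4,465.00 = £1,945.55
Social Insurance: 6% × £8,465.00 = £507.90
Total withheld: £1,945.55 + £507.90 = £2,453.45
Net pay: £8,465.00 − £2,453.45 = £6,011.55

£6,011.55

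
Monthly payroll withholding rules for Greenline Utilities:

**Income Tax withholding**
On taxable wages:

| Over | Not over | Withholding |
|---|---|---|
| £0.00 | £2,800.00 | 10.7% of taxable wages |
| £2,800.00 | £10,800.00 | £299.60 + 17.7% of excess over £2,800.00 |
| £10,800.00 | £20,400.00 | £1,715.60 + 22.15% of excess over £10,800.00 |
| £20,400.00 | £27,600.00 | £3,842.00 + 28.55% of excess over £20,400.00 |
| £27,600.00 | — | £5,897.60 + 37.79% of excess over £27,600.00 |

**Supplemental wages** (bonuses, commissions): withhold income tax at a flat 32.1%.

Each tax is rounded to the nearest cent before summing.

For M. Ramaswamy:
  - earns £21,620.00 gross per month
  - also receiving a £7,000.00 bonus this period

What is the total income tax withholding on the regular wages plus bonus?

£6,437.31

Income Tax: taxable = £21,620.00
  £3,842.00 + 28.55% × (£21,620.00 − £20,400.00) = £3,842.00 + 28.55% × £1,220.00 = £4,190.31
Supplemental (32.1% flat on bonus): 32.1% × £7,000.00 = £2,247.00
Total income tax: £4,190.31 + £2,247.00 = £6,437.31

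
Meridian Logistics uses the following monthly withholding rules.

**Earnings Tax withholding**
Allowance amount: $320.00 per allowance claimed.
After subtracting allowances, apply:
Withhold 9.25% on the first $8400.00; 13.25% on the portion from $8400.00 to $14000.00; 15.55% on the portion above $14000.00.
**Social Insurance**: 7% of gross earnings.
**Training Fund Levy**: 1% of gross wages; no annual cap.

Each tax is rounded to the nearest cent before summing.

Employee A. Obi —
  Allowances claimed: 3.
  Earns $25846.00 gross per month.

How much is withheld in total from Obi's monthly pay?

Earnings Tax: taxable = $25846.00 − 3×$320.00 = $24886.00
  $1519.00 + 15.55% × ($24886.00 − $14000.00) = $1519.00 + 15.55% × $10886.00 = $3211.77
Social Insurance: 7% × $25846.00 = $1809.22
Training Fund Levy: 1% × $25846.00 = $258.46
Total: $3211.77 + $1809.22 + $258.46 = $5279.45

$5279.45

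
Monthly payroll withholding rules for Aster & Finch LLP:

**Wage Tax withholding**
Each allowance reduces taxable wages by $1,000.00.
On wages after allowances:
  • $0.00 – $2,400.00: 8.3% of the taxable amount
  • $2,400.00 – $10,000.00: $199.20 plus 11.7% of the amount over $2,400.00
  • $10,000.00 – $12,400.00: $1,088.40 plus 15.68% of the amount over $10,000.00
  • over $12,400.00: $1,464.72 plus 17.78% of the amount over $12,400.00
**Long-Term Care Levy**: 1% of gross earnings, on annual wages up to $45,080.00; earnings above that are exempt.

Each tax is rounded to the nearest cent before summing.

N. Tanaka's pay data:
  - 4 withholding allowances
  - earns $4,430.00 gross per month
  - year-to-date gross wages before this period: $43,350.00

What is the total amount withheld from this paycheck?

Wage Tax: taxable = $4,430.00 − 4×$1,000.00 = $430.00
  8.3% × $430.00 = $35.69
Long-Term Care Levy: cap $45,080.00 − YTD $43,350.00 = $1,730.00 subject; 1% × $1,730.00 = $17.30
Total: $35.69 + $17.30 = $52.99

$52.99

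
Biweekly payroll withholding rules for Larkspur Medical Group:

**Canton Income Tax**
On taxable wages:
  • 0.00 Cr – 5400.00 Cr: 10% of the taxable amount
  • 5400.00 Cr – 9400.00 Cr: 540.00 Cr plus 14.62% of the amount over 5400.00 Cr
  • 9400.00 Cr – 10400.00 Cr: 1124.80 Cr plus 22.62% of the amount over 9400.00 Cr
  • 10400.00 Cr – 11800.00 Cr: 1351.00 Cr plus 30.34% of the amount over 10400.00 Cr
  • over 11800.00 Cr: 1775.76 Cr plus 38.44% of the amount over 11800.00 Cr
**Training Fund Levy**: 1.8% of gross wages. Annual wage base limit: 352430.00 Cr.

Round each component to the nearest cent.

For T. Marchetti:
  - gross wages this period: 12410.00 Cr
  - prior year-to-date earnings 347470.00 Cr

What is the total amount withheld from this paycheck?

Canton Income Tax: taxable = 12410.00 Cr
  1775.76 Cr + 38.44% × (12410.00 Cr − 11800.00 Cr) = 1775.76 Cr + 38.44% × 610.00 Cr = 2010.24 Cr
Training Fund Levy: cap 352430.00 Cr − YTD 347470.00 Cr = 4960.00 Cr subject; 1.8% × 4960.00 Cr = 89.28 Cr
Total: 2010.24 Cr + 89.28 Cr = 2099.52 Cr

2099.52 Cr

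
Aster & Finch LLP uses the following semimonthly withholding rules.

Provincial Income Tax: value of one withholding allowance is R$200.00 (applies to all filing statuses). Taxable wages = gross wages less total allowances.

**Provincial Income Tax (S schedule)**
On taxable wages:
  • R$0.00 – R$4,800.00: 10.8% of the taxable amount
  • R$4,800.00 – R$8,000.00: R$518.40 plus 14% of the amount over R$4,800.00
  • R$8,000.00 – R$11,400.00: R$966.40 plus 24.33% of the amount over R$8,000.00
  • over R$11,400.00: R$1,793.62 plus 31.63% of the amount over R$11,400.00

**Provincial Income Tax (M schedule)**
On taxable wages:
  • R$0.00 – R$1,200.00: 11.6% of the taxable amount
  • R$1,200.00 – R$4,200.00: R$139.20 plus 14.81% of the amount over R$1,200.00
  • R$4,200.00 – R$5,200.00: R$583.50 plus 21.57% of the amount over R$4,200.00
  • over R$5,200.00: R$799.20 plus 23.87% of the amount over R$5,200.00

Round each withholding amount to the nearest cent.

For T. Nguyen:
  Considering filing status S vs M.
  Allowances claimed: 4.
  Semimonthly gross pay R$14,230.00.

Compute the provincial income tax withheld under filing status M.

Provincial Income Tax (M): taxable = R$14,230.00 − 4×R$200.00 = R$13,430.00
  R$799.20 + 23.87% × (R$13,430.00 − R$5,200.00) = R$799.20 + 23.87% × R$8,230.00 = R$2,763.70

R$2,763.70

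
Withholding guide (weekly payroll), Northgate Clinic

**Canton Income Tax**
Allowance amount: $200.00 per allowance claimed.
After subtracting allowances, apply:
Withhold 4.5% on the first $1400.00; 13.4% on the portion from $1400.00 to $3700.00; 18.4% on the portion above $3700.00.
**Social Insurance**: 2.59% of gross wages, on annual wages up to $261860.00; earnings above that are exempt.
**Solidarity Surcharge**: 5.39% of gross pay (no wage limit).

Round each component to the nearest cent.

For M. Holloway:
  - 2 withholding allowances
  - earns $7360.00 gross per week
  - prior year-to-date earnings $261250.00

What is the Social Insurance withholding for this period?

$15.80

Social Insurance: cap $261860.00 − YTD $261250.00 = $610.00 subject; 2.59% × $610.00 = $15.80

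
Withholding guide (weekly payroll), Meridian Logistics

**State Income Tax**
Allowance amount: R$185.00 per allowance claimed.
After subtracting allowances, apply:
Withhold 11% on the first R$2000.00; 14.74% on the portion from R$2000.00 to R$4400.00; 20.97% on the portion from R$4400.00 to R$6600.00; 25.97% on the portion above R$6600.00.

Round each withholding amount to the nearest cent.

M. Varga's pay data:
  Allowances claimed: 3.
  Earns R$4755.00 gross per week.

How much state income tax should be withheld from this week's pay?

R$544.28

State Income Tax: taxable = R$4755.00 − 3×R$185.00 = R$4200.00
  R$220.00 + 14.74% × (R$4200.00 − R$2000.00) = R$220.00 + 14.74% × R$2200.00 = R$544.28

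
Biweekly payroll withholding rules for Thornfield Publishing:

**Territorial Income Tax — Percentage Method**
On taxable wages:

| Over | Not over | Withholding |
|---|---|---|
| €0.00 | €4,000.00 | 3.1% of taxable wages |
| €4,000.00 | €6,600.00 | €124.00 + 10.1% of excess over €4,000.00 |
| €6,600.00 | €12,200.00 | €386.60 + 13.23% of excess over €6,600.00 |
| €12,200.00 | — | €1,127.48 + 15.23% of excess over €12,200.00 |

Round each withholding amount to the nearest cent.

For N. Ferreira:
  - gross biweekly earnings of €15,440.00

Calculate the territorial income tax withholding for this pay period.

€1,620.93

Territorial Income Tax: taxable = €15,440.00
  €1,127.48 + 15.23% × (€15,440.00 − €12,200.00) = €1,127.48 + 15.23% × €3,240.00 = €1,620.93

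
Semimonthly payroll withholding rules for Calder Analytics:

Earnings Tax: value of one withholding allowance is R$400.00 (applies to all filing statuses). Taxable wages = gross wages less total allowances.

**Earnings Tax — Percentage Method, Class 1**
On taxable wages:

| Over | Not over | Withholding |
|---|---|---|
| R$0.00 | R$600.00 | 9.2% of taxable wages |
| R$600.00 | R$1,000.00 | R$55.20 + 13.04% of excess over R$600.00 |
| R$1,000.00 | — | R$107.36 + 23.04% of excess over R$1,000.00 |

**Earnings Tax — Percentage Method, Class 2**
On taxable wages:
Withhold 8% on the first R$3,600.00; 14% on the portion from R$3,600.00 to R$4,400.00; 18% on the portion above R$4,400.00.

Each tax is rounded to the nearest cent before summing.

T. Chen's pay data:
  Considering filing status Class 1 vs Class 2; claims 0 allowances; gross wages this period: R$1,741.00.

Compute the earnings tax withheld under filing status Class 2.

R$139.28

Earnings Tax (Class 2): taxable = R$1,741.00
  8% × R$1,741.00 = R$139.28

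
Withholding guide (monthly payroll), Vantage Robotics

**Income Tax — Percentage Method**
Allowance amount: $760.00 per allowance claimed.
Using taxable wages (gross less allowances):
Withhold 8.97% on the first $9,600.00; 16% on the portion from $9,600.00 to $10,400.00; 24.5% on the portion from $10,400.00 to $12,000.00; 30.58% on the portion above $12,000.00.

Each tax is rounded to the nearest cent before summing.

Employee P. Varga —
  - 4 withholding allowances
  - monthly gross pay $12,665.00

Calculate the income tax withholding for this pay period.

Income Tax: taxable = $12,665.00 − 4×$760.00 = $9,625.00
  $861.12 + 16% × ($9,625.00 − $9,600.00) = $861.12 + 16% × $25.00 = $865.12

$865.12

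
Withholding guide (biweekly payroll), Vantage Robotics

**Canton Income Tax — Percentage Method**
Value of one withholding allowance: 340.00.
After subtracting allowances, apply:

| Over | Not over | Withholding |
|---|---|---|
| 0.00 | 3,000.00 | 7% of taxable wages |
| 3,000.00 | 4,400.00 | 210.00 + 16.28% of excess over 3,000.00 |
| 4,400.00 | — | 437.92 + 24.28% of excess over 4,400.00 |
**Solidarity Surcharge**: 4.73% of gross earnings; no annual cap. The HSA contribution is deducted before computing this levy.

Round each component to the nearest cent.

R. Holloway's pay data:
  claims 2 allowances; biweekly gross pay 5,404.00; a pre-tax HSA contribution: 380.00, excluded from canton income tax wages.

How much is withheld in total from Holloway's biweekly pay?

666.44

Canton Income Tax: taxable = 5,404.00 − 380.00 − 2×340.00 = 4,344.00
  210.00 + 16.28% × (4,344.00 − 3,000.00) = 210.00 + 16.28% × 1,344.00 = 428.80
Solidarity Surcharge: 4.73% × 5,024.00 = 237.64
Total: 428.80 + 237.64 = 666.44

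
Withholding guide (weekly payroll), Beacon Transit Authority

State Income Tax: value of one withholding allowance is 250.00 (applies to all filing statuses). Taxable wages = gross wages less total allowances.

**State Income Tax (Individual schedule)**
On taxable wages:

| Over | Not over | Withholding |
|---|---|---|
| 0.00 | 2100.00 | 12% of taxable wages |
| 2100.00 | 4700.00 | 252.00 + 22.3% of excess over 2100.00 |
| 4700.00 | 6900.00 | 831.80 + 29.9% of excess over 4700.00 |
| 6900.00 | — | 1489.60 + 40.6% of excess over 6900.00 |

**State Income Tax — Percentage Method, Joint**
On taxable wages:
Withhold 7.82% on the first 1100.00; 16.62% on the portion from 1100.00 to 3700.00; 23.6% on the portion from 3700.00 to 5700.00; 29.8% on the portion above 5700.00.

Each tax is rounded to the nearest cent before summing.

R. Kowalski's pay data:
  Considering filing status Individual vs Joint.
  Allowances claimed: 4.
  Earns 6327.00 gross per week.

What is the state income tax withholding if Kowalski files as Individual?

1019.27

State Income Tax (Individual): taxable = 6327.00 − 4×250.00 = 5327.00
  831.80 + 29.9% × (5327.00 − 4700.00) = 831.80 + 29.9% × 627.00 = 1019.27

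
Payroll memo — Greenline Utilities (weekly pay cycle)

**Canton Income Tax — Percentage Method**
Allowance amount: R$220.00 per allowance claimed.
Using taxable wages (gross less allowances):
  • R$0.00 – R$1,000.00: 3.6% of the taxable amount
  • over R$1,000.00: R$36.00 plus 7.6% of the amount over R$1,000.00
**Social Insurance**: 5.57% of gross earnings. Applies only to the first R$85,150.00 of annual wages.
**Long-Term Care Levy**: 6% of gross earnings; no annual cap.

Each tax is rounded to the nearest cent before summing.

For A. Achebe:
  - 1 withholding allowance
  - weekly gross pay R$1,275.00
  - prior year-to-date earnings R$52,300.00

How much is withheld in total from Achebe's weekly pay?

R$187.70

Canton Income Tax: taxable = R$1,275.00 − 1×R$220.00 = R$1,055.00
  R$36.00 + 7.6% × (R$1,055.00 − R$1,000.00) = R$36.00 + 7.6% × R$55.00 = R$40.18
Social Insurance: 5.57% × R$1,275.00 = R$71.02
Long-Term Care Levy: 6% × R$1,275.00 = R$76.50
Total: R$40.18 + R$71.02 + R$76.50 = R$187.70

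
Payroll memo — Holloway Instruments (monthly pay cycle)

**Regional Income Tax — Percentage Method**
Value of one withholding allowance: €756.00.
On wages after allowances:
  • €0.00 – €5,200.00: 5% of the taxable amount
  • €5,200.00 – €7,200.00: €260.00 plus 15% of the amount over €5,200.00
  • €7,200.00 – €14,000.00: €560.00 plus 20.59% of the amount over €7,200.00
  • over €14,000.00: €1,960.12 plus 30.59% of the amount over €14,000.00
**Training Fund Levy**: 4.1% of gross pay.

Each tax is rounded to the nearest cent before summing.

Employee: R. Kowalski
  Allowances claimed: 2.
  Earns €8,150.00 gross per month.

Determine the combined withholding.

€809.85

Regional Income Tax: taxable = €8,150.00 − 2×€756.00 = €6,638.00
  €260.00 + 15% × (€6,638.00 − €5,200.00) = €260.00 + 15% × €1,438.00 = €475.70
Training Fund Levy: 4.1% × €8,150.00 = €334.15
Total: €475.70 + €334.15 = €809.85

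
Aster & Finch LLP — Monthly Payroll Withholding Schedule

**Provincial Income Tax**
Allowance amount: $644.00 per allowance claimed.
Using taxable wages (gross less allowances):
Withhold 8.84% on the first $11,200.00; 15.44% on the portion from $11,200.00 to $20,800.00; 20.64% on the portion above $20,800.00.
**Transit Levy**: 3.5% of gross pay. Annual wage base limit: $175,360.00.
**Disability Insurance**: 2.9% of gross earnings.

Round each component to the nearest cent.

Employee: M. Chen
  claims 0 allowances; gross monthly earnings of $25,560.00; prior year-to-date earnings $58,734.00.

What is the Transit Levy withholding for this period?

Transit Levy: 3.5% × $25,560.00 = $894.60

$894.60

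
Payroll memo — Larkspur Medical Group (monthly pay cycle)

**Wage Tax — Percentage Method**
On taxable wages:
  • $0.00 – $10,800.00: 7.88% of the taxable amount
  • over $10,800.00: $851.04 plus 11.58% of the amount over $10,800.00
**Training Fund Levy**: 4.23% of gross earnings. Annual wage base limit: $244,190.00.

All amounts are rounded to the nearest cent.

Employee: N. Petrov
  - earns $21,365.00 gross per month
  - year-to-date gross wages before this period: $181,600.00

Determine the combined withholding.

Wage Tax: taxable = $21,365.00
  $851.04 + 11.58% × ($21,365.00 − $10,800.00) = $851.04 + 11.58% × $10,565.00 = $2,074.47
Training Fund Levy: 4.23% × $21,365.00 = $903.74
Total: $2,074.47 + $903.74 = $2,978.21

$2,978.21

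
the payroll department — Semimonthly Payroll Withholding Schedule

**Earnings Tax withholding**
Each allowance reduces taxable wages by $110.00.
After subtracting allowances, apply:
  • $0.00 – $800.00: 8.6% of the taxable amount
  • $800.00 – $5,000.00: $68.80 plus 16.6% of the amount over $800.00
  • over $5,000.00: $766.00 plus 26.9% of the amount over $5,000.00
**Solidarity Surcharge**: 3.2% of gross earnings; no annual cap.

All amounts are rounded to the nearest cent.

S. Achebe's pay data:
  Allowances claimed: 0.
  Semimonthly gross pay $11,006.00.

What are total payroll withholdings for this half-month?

Earnings Tax: taxable = $11,006.00
  $766.00 + 26.9% × ($11,006.00 − $5,000.00) = $766.00 + 26.9% × $6,006.00 = $2,381.61
Solidarity Surcharge: 3.2% × $11,006.00 = $352.19
Total: $2,381.61 + $352.19 = $2,733.80

$2,733.80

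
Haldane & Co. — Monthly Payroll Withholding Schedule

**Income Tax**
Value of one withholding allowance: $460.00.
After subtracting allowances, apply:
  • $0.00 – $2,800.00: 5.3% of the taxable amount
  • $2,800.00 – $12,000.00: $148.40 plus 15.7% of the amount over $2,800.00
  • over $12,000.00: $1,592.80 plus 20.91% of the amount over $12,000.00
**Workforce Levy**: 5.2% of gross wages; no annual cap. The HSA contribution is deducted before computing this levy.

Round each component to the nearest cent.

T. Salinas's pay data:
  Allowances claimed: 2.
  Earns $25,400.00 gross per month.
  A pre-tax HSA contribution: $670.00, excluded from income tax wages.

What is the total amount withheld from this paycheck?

Income Tax: taxable = $25,400.00 − $670.00 − 2×$460.00 = $23,810.00
  $1,592.80 + 20.91% × ($23,810.00 − $12,000.00) = $1,592.80 + 20.91% × $11,810.00 = $4,062.27
Workforce Levy: 5.2% × $24,730.00 = $1,285.96
Total: $4,062.27 + $1,285.96 = $5,348.23

$5,348.23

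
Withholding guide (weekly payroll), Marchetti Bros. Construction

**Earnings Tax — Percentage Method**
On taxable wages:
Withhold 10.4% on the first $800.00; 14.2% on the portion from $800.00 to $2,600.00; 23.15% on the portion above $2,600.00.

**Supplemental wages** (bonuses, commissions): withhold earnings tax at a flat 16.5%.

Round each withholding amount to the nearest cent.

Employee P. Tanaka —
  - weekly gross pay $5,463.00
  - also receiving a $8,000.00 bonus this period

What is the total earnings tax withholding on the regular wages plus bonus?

$2,321.58

Earnings Tax: taxable = $5,463.00
  $338.80 + 23.15% × ($5,463.00 − $2,600.00) = $338.80 + 23.15% × $2,863.00 = $1,001.58
Supplemental (16.5% flat on bonus): 16.5% × $8,000.00 = $1,320.00
Total earnings tax: $1,001.58 + $1,320.00 = $2,321.58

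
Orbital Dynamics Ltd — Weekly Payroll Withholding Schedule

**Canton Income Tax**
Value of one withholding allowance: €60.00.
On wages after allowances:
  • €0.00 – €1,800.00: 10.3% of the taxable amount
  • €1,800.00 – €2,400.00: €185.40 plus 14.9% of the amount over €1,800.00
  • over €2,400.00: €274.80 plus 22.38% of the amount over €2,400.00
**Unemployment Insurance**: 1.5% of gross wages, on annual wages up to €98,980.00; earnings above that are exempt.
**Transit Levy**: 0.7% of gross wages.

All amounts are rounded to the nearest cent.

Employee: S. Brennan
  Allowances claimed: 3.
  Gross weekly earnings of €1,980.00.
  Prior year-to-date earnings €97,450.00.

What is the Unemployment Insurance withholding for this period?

€22.95

Unemployment Insurance: cap €98,980.00 − YTD €97,450.00 = €1,530.00 subject; 1.5% × €1,530.00 = €22.95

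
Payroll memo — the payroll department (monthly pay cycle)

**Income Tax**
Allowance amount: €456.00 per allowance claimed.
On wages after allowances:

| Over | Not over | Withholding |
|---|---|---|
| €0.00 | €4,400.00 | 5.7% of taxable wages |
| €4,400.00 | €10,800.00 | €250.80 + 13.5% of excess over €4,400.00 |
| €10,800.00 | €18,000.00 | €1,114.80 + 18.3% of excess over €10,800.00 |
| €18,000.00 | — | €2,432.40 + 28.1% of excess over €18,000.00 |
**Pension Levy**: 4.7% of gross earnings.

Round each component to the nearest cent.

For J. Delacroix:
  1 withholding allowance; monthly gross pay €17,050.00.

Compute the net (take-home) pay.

Income Tax: taxable = €17,050.00 − 1×€456.00 = €16,594.00
  €1,114.80 + 18.3% × (€16,594.00 − €10,800.00) = €1,114.80 + 18.3% × €5,794.00 = €2,175.10
Pension Levy: 4.7% × €17,050.00 = €801.35
Total withheld: €2,175.10 + €801.35 = €2,976.45
Net pay: €17,050.00 − €2,976.45 = €14,073.55

€14,073.55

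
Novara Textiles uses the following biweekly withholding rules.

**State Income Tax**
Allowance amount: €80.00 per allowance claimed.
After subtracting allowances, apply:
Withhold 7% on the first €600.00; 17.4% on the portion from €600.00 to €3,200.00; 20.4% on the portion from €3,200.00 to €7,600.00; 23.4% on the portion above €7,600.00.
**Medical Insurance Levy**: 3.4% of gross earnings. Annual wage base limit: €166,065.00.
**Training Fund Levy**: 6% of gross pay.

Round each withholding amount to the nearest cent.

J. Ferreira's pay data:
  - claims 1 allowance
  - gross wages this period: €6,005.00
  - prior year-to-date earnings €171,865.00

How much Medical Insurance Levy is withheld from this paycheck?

€0.00

Medical Insurance Levy: YTD €171,865.00 ≥ cap €166,065.00 → €0.00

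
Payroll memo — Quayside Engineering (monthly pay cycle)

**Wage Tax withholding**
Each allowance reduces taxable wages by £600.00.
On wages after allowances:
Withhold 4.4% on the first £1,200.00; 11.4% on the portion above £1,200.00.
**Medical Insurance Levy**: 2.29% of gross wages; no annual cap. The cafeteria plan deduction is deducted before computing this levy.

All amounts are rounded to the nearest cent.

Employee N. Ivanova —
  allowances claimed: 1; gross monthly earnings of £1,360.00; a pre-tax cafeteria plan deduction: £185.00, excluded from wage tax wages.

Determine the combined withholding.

Wage Tax: taxable = £1,360.00 − £185.00 − 1×£600.00 = £575.00
  4.4% × £575.00 = £25.30
Medical Insurance Levy: 2.29% × £1,175.00 = £26.91
Total: £25.30 + £26.91 = £52.21

£52.21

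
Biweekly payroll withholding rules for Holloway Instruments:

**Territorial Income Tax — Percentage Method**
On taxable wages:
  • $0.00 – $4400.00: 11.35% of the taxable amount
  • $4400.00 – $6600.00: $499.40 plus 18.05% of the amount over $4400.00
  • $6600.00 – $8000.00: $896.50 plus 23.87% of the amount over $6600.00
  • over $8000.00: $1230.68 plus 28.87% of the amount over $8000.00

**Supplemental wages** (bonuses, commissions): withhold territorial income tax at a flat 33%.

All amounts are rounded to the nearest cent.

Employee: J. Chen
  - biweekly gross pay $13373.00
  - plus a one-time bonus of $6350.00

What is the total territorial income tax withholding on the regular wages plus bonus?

Territorial Income Tax: taxable = $13373.00
  $1230.68 + 28.87% × ($13373.00 − $8000.00) = $1230.68 + 28.87% × $5373.00 = $2781.87
Supplemental (33% flat on bonus): 33% × $6350.00 = $2095.50
Total territorial income tax: $2781.87 + $2095.50 = $4877.37

$4877.37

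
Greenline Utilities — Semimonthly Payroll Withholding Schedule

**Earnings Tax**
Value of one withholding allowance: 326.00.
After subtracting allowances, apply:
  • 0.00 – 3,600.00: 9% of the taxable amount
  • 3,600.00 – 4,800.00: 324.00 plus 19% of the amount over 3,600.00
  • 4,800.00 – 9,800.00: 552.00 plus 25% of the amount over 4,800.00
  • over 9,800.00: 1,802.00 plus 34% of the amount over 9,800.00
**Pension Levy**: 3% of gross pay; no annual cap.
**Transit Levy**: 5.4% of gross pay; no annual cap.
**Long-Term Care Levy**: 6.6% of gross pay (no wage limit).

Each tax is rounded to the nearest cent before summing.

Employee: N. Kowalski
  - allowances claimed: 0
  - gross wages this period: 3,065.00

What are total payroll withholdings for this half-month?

Earnings Tax: taxable = 3,065.00
  9% × 3,065.00 = 275.85
Pension Levy: 3% × 3,065.00 = 91.95
Transit Levy: 5.4% × 3,065.00 = 165.51
Long-Term Care Levy: 6.6% × 3,065.00 = 202.29
Total: 275.85 + 91.95 + 165.51 + 202.29 = 735.60

735.60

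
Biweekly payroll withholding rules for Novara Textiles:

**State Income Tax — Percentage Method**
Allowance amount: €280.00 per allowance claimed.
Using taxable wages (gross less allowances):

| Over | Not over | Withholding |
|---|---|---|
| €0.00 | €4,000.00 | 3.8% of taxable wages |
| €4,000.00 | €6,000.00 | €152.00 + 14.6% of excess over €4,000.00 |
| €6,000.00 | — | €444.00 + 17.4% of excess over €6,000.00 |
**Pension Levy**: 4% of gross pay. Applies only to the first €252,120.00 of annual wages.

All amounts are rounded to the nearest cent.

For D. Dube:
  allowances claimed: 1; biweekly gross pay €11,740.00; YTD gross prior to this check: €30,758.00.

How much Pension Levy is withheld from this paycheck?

€469.60

Pension Levy: 4% × €11,740.00 = €469.60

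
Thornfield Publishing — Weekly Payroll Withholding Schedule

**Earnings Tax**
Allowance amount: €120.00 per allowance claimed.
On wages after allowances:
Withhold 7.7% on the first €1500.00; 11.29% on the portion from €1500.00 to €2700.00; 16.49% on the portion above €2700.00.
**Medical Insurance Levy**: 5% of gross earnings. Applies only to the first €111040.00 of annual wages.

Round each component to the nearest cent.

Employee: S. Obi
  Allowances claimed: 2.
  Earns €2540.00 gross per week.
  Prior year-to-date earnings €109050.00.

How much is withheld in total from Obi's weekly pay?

Earnings Tax: taxable = €2540.00 − 2×€120.00 = €2300.00
  €115.50 + 11.29% × (€2300.00 − €1500.00) = €115.50 + 11.29% × €800.00 = €205.82
Medical Insurance Levy: cap €111040.00 − YTD €109050.00 = €1990.00 subject; 5% × €1990.00 = €99.50
Total: €205.82 + €99.50 = €305.32

€305.32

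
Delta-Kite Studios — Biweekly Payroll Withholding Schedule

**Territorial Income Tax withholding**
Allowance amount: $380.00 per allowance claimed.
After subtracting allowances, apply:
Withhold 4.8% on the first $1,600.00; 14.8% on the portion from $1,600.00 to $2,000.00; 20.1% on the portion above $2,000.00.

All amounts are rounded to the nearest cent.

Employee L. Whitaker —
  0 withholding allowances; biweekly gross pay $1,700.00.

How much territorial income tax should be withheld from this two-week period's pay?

Territorial Income Tax: taxable = $1,700.00
  $76.80 + 14.8% × ($1,700.00 − $1,600.00) = $76.80 + 14.8% × $100.00 = $91.60

$91.60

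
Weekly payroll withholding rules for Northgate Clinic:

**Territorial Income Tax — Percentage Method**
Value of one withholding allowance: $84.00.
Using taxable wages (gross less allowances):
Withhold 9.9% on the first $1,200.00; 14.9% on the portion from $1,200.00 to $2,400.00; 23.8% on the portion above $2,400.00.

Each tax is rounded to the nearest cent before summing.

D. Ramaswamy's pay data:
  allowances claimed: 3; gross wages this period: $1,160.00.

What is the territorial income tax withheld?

Territorial Income Tax: taxable = $1,160.00 − 3×$84.00 = $908.00
  9.9% × $908.00 = $89.89

$89.89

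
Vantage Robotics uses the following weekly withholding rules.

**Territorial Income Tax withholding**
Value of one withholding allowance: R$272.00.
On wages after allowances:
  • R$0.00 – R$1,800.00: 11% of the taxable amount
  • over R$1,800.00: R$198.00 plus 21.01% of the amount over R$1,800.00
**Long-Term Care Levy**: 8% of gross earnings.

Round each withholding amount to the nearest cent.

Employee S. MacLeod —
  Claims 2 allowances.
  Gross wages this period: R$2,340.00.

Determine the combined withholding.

R$384.76

Territorial Income Tax: taxable = R$2,340.00 − 2×R$272.00 = R$1,796.00
  11% × R$1,796.00 = R$197.56
Long-Term Care Levy: 8% × R$2,340.00 = R$187.20
Total: R$197.56 + R$187.20 = R$384.76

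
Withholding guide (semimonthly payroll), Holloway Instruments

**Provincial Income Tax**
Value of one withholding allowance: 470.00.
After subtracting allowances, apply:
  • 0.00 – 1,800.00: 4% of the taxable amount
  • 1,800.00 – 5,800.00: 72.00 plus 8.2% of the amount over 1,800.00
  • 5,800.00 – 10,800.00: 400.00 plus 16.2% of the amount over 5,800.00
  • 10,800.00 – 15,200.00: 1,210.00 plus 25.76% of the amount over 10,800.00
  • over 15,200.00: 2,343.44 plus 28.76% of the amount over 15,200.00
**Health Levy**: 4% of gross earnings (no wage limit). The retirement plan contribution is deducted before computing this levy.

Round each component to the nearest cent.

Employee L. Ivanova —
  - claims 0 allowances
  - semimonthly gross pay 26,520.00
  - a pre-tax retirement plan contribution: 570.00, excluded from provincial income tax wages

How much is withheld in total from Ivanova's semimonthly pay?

Provincial Income Tax: taxable = 26,520.00 − 570.00 = 25,950.00
  2,343.44 + 28.76% × (25,950.00 − 15,200.00) = 2,343.44 + 28.76% × 10,750.00 = 5,435.14
Health Levy: 4% × 25,950.00 = 1,038.00
Total: 5,435.14 + 1,038.00 = 6,473.14

6,473.14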